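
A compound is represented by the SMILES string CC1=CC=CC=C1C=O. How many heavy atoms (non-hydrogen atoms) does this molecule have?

9

Every atom symbol written in the SMILES (organic subset) is one heavy atom; implicit H are not written.
Heavy atoms by element → C:8, O:1.
Total: 9.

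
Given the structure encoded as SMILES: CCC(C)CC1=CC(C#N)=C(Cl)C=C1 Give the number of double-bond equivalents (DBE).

6

Molecular formula: C12H14ClN.
DoU = (2C + 2 + N − H − X) / 2, where X is the halogen count and O/S are ignored.
    = (2·12 + 2 + 1 − 14 − 1) / 2 = 12 / 2 = 6.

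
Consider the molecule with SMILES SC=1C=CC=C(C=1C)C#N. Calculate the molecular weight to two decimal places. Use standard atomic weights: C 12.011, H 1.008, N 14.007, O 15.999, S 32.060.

First, the molecular formula is C8H7NS (counting implicit H from valence).
  C: 8 × 12.011 = 96.088
  H: 7 × 1.008 = 7.056
  N: 1 × 14.007 = 14.007
  S: 1 × 32.060 = 32.060
Sum: 8×12.011 + 7×1.008 + 1×14.007 + 1×32.060 = 149.211 → 149.21 g/mol.

149.21 g/mol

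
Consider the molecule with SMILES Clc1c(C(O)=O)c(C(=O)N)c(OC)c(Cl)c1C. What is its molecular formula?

Walk through each heavy atom and fill implicit hydrogens from standard valence (C 4, N 3, O 2, S 2, halogen 1); for lowercase aromatic atoms, an aromatic c carries 1 H when it has two neighbours and 0 H with three, and aromatic n carries 0 H:
  atom 1: Cl (halogen, monovalent) → 0 H
  atom 2: aromatic c, 3 neighbours → 0 H
  atom 3: aromatic c, 3 neighbours → 0 H
  atom 4: C, bond orders sum to 4 (valence 4) → 0 H
  atom 5: O, bond orders sum to 1 (valence 2) → 1 H
  atom 6: O, bond orders sum to 2 (valence 2) → 0 H
  atom 7: aromatic c, 3 neighbours → 0 H
  atom 8: C, bond orders sum to 4 (valence 4) → 0 H
  atom 9: O, bond orders sum to 2 (valence 2) → 0 H
  atom 10: N, bond orders sum to 1 (valence 3) → 2 H
  atom 11: aromatic c, 3 neighbours → 0 H
  atom 12: O, bond orders sum to 2 (valence 2) → 0 H
  atom 13: C, bond orders sum to 1 (valence 4) → 3 H
  atom 14: aromatic c, 3 neighbours → 0 H
  atom 15: Cl (halogen, monovalent) → 0 H
  atom 16: aromatic c, 3 neighbours → 0 H
  atom 17: C, bond orders sum to 1 (valence 4) → 3 H
Totals → C:10, H:9, Cl:2, N:1, O:4.

C10H9Cl2NO4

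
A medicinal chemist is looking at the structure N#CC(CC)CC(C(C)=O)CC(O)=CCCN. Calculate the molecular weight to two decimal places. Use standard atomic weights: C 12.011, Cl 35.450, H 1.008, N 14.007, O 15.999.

238.33 g/mol

First, the molecular formula is C13H22N2O2 (counting implicit H from valence).
  C: 13 × 12.011 = 156.143
  H: 22 × 1.008 = 22.176
  N: 2 × 14.007 = 28.014
  O: 2 × 15.999 = 31.998
Sum: 13×12.011 + 22×1.008 + 2×14.007 + 2×15.999 = 238.331 → 238.33 g/mol.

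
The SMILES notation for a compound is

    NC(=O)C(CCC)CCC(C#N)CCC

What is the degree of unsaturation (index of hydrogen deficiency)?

3

Degree of unsaturation = (number of rings) + (number of π bonds).
Ring closures in the SMILES: 0.
π bonds: 1 double bond (each 1 DoU), 1 triple bond (each 2 DoU) → 3 DoU from unsaturation.
Total DoU = 0 + 3 = 3.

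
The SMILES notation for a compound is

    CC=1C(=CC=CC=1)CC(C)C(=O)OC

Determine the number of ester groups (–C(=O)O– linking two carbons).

1

The ester motif appears at heavy-atom position 11 in the SMILES.
Ester count: 1.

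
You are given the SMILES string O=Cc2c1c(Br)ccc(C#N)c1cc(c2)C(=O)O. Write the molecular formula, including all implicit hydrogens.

Walk through each heavy atom and fill implicit hydrogens from standard valence (C 4, N 3, O 2, S 2, halogen 1); for lowercase aromatic atoms, an aromatic c carries 1 H when it has two neighbours and 0 H with three, and aromatic n carries 0 H:
  atom 1: O, bond orders sum to 2 (valence 2) → 0 H
  atom 2: C, bond orders sum to 3 (valence 4) → 1 H
  atom 3: aromatic c, 3 neighbours → 0 H
  atom 4: aromatic c, 3 neighbours → 0 H
  atom 5: aromatic c, 3 neighbours → 0 H
  atom 6: Br (halogen, monovalent) → 0 H
  atom 7: aromatic c, 2 neighbours → 1 H
  atom 8: aromatic c, 2 neighbours → 1 H
  atom 9: aromatic c, 3 neighbours → 0 H
  atom 10: C, bond orders sum to 4 (valence 4) → 0 H
  atom 11: N, bond orders sum to 3 (valence 3) → 0 H
  atom 12: aromatic c, 3 neighbours → 0 H
  atom 13: aromatic c, 2 neighbours → 1 H
  atom 14: aromatic c, 3 neighbours → 0 H
  atom 15: aromatic c, 2 neighbours → 1 H
  atom 16: C, bond orders sum to 4 (valence 4) → 0 H
  atom 17: O, bond orders sum to 2 (valence 2) → 0 H
  atom 18: O, bond orders sum to 1 (valence 2) → 1 H
Totals → C:13, H:6, Br:1, N:1, O:3.
In Hill order: C13H6BrNO3.

C13H6BrNO3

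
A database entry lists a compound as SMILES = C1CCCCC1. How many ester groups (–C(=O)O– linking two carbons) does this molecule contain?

Scan the SMILES for the ester motif — none present.

0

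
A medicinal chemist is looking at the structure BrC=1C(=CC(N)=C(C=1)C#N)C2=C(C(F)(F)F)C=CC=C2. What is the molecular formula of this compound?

Walk through each heavy atom and fill implicit hydrogens from standard valence (C 4, N 3, O 2, S 2, halogen 1):
  atom 1: Br (halogen, monovalent) → 0 H
  atom 2: C, bond orders sum to 4 (valence 4) → 0 H
  atom 3: C, bond orders sum to 4 (valence 4) → 0 H
  atom 4: C, bond orders sum to 3 (valence 4) → 1 H
  atom 5: C, bond orders sum to 4 (valence 4) → 0 H
  atom 6: N, bond orders sum to 1 (valence 3) → 2 H
  atom 7: C, bond orders sum to 4 (valence 4) → 0 H
  atom 8: C, bond orders sum to 3 (valence 4) → 1 H
  atom 9: C, bond orders sum to 4 (valence 4) → 0 H
  atom 10: N, bond orders sum to 3 (valence 3) → 0 H
  atom 11: C, bond orders sum to 4 (valence 4) → 0 H
  atom 12: C, bond orders sum to 4 (valence 4) → 0 H
  atom 13: C, bond orders sum to 4 (valence 4) → 0 H
  atom 14: F (halogen, monovalent) → 0 H
  atom 15: F (halogen, monovalent) → 0 H
  atom 16: F (halogen, monovalent) → 0 H
  atom 17: C, bond orders sum to 3 (valence 4) → 1 H
  atom 18: C, bond orders sum to 3 (valence 4) → 1 H
  atom 19: C, bond orders sum to 3 (valence 4) → 1 H
  atom 20: C, bond orders sum to 3 (valence 4) → 1 H
Totals → C:14, H:8, Br:1, F:3, N:2.
In Hill order: C14H8BrF3N2.

C14H8BrF3N2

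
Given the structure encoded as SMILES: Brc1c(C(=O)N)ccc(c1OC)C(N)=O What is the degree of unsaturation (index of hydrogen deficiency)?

Molecular formula: C9H9BrN2O3.
DoU = (2C + 2 + N − H − X) / 2, where X is the halogen count and O/S are ignored.
    = (2·9 + 2 + 2 − 9 − 1) / 2 = 12 / 2 = 6.

6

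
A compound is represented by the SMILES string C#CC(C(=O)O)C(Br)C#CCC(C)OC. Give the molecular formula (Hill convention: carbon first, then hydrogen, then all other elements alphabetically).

C11H13BrO3

Walk through each heavy atom and fill implicit hydrogens from standard valence (C 4, N 3, O 2, S 2, halogen 1):
  atom 1: C, bond orders sum to 3 (valence 4) → 1 H
  atom 2: C, bond orders sum to 4 (valence 4) → 0 H
  atom 3: C, bond orders sum to 3 (valence 4) → 1 H
  atom 4: C, bond orders sum to 4 (valence 4) → 0 H
  atom 5: O, bond orders sum to 2 (valence 2) → 0 H
  atom 6: O, bond orders sum to 1 (valence 2) → 1 H
  atom 7: C, bond orders sum to 3 (valence 4) → 1 H
  atom 8: Br (halogen, monovalent) → 0 H
  atom 9: C, bond orders sum to 4 (valence 4) → 0 H
  atom 10: C, bond orders sum to 4 (valence 4) → 0 H
  atom 11: C, bond orders sum to 2 (valence 4) → 2 H
  atom 12: C, bond orders sum to 3 (valence 4) → 1 H
  atom 13: C, bond orders sum to 1 (valence 4) → 3 H
  atom 14: O, bond orders sum to 2 (valence 2) → 0 H
  atom 15: C, bond orders sum to 1 (valence 4) → 3 H
Totals → C:11, H:13, Br:1, O:3.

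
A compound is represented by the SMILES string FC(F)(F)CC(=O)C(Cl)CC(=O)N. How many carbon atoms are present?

Count every carbon token in the SMILES (each C, including those in ring-closure positions and inside branches).
Carbon count: 6.

6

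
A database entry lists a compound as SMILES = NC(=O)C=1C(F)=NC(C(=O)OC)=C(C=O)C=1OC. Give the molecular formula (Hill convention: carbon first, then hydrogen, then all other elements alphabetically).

Walk through each heavy atom and fill implicit hydrogens from standard valence (C 4, N 3, O 2, S 2, halogen 1):
  atom 1: N, bond orders sum to 1 (valence 3) → 2 H
  atom 2: C, bond orders sum to 4 (valence 4) → 0 H
  atom 3: O, bond orders sum to 2 (valence 2) → 0 H
  atom 4: C, bond orders sum to 4 (valence 4) → 0 H
  atom 5: C, bond orders sum to 4 (valence 4) → 0 H
  atom 6: F (halogen, monovalent) → 0 H
  atom 7: N, bond orders sum to 3 (valence 3) → 0 H
  atom 8: C, bond orders sum to 4 (valence 4) → 0 H
  atom 9: C, bond orders sum to 4 (valence 4) → 0 H
  atom 10: O, bond orders sum to 2 (valence 2) → 0 H
  atom 11: O, bond orders sum to 2 (valence 2) → 0 H
  atom 12: C, bond orders sum to 1 (valence 4) → 3 H
  atom 13: C, bond orders sum to 4 (valence 4) → 0 H
  atom 14: C, bond orders sum to 3 (valence 4) → 1 H
  atom 15: O, bond orders sum to 2 (valence 2) → 0 H
  atom 16: C, bond orders sum to 4 (valence 4) → 0 H
  atom 17: O, bond orders sum to 2 (valence 2) → 0 H
  atom 18: C, bond orders sum to 1 (valence 4) → 3 H
Totals → C:10, H:9, F:1, N:2, O:5.

C10H9FN2O5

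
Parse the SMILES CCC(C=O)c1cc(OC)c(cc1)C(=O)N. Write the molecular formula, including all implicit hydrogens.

Walk through each heavy atom and fill implicit hydrogens from standard valence (C 4, N 3, O 2, S 2, halogen 1); for lowercase aromatic atoms, an aromatic c carries 1 H when it has two neighbours and 0 H with three, and aromatic n carries 0 H:
  atom 1: C, bond orders sum to 1 (valence 4) → 3 H
  atom 2: C, bond orders sum to 2 (valence 4) → 2 H
  atom 3: C, bond orders sum to 3 (valence 4) → 1 H
  atom 4: C, bond orders sum to 3 (valence 4) → 1 H
  atom 5: O, bond orders sum to 2 (valence 2) → 0 H
  atom 6: aromatic c, 3 neighbours → 0 H
  atom 7: aromatic c, 2 neighbours → 1 H
  atom 8: aromatic c, 3 neighbours → 0 H
  atom 9: O, bond orders sum to 2 (valence 2) → 0 H
  atom 10: C, bond orders sum to 1 (valence 4) → 3 H
  atom 11: aromatic c, 3 neighbours → 0 H
  atom 12: aromatic c, 2 neighbours → 1 H
  atom 13: aromatic c, 2 neighbours → 1 H
  atom 14: C, bond orders sum to 4 (valence 4) → 0 H
  atom 15: O, bond orders sum to 2 (valence 2) → 0 H
  atom 16: N, bond orders sum to 1 (valence 3) → 2 H
Totals → C:12, H:15, N:1, O:3.
In Hill order: C12H15NO3.

C12H15NO3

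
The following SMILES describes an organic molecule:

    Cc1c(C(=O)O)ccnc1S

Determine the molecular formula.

C7H7NO2S

Walk through each heavy atom and fill implicit hydrogens from standard valence (C 4, N 3, O 2, S 2, halogen 1); for lowercase aromatic atoms, an aromatic c carries 1 H when it has two neighbours and 0 H with three, and aromatic n carries 0 H:
  atom 1: C, bond orders sum to 1 (valence 4) → 3 H
  atom 2: aromatic c, 3 neighbours → 0 H
  atom 3: aromatic c, 3 neighbours → 0 H
  atom 4: C, bond orders sum to 4 (valence 4) → 0 H
  atom 5: O, bond orders sum to 2 (valence 2) → 0 H
  atom 6: O, bond orders sum to 1 (valence 2) → 1 H
  atom 7: aromatic c, 2 neighbours → 1 H
  atom 8: aromatic c, 2 neighbours → 1 H
  atom 9: aromatic n, 2 neighbours → 0 H
  atom 10: aromatic c, 3 neighbours → 0 H
  atom 11: S, bond orders sum to 1 (valence 2) → 1 H
Totals → C:7, H:7, N:1, O:2, S:1.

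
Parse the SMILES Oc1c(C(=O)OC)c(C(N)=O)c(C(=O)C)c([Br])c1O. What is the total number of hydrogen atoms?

Walk through each heavy atom and fill implicit hydrogens from standard valence (C 4, N 3, O 2, S 2, halogen 1); for lowercase aromatic atoms, an aromatic c carries 1 H when it has two neighbours and 0 H with three, and aromatic n carries 0 H:
  atom 1: O, bond orders sum to 1 (valence 2) → 1 H
  atom 2: aromatic c, 3 neighbours → 0 H
  atom 3: aromatic c, 3 neighbours → 0 H
  atom 4: C, bond orders sum to 4 (valence 4) → 0 H
  atom 5: O, bond orders sum to 2 (valence 2) → 0 H
  atom 6: O, bond orders sum to 2 (valence 2) → 0 H
  atom 7: C, bond orders sum to 1 (valence 4) → 3 H
  atom 8: aromatic c, 3 neighbours → 0 H
  atom 9: C, bond orders sum to 4 (valence 4) → 0 H
  atom 10: N, bond orders sum to 1 (valence 3) → 2 H
  atom 11: O, bond orders sum to 2 (valence 2) → 0 H
  atom 12: aromatic c, 3 neighbours → 0 H
  atom 13: C, bond orders sum to 4 (valence 4) → 0 H
  atom 14: O, bond orders sum to 2 (valence 2) → 0 H
  atom 15: C, bond orders sum to 1 (valence 4) → 3 H
  atom 16: aromatic c, 3 neighbours → 0 H
  atom 17: Br with explicit H count 0
  atom 18: aromatic c, 3 neighbours → 0 H
  atom 19: O, bond orders sum to 1 (valence 2) → 1 H
Total hydrogens: 10.

10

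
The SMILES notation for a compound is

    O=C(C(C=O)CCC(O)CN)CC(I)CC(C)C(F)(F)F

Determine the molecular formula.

Walk through each heavy atom and fill implicit hydrogens from standard valence (C 4, N 3, O 2, S 2, halogen 1):
  atom 1: O, bond orders sum to 2 (valence 2) → 0 H
  atom 2: C, bond orders sum to 4 (valence 4) → 0 H
  atom 3: C, bond orders sum to 3 (valence 4) → 1 H
  atom 4: C, bond orders sum to 3 (valence 4) → 1 H
  atom 5: O, bond orders sum to 2 (valence 2) → 0 H
  atom 6: C, bond orders sum to 2 (valence 4) → 2 H
  atom 7: C, bond orders sum to 2 (valence 4) → 2 H
  atom 8: C, bond orders sum to 3 (valence 4) → 1 H
  atom 9: O, bond orders sum to 1 (valence 2) → 1 H
  atom 10: C, bond orders sum to 2 (valence 4) → 2 H
  atom 11: N, bond orders sum to 1 (valence 3) → 2 H
  atom 12: C, bond orders sum to 2 (valence 4) → 2 H
  atom 13: C, bond orders sum to 3 (valence 4) → 1 H
  atom 14: I (halogen, monovalent) → 0 H
  atom 15: C, bond orders sum to 2 (valence 4) → 2 H
  atom 16: C, bond orders sum to 3 (valence 4) → 1 H
  atom 17: C, bond orders sum to 1 (valence 4) → 3 H
  atom 18: C, bond orders sum to 4 (valence 4) → 0 H
  atom 19: F (halogen, monovalent) → 0 H
  atom 20: F (halogen, monovalent) → 0 H
  atom 21: F (halogen, monovalent) → 0 H
Totals → C:13, H:21, F:3, I:1, N:1, O:3.
In Hill order: C13H21F3INO3.

C13H21F3INO3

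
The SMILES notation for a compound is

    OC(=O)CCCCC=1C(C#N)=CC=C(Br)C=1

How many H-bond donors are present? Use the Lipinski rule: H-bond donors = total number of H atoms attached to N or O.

Donors: find every N or O and count the H atoms it carries.
  atom 1 (O): bond orders sum to 1 → 1 H
  atom 3 (O): bond orders sum to 2 → 0 H
  atom 11 (N): bond orders sum to 3 → 0 H
Lipinski HBD = 1.

1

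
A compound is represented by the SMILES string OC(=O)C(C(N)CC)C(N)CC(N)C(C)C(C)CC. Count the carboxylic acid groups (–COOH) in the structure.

1

The carboxylic acid motif appears at heavy-atom position 2 in the SMILES.
Other groups present: 3 primary amine.
Carboxylic acid count: 1.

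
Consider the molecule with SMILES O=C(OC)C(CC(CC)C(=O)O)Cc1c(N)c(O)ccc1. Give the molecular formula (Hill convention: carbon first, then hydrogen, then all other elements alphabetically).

C15H21NO5

Walk through each heavy atom and fill implicit hydrogens from standard valence (C 4, N 3, O 2, S 2, halogen 1); for lowercase aromatic atoms, an aromatic c carries 1 H when it has two neighbours and 0 H with three, and aromatic n carries 0 H:
  atom 1: O, bond orders sum to 2 (valence 2) → 0 H
  atom 2: C, bond orders sum to 4 (valence 4) → 0 H
  atom 3: O, bond orders sum to 2 (valence 2) → 0 H
  atom 4: C, bond orders sum to 1 (valence 4) → 3 H
  atom 5: C, bond orders sum to 3 (valence 4) → 1 H
  atom 6: C, bond orders sum to 2 (valence 4) → 2 H
  atom 7: C, bond orders sum to 3 (valence 4) → 1 H
  atom 8: C, bond orders sum to 2 (valence 4) → 2 H
  atom 9: C, bond orders sum to 1 (valence 4) → 3 H
  atom 10: C, bond orders sum to 4 (valence 4) → 0 H
  atom 11: O, bond orders sum to 2 (valence 2) → 0 H
  atom 12: O, bond orders sum to 1 (valence 2) → 1 H
  atom 13: C, bond orders sum to 2 (valence 4) → 2 H
  atom 14: aromatic c, 3 neighbours → 0 H
  atom 15: aromatic c, 3 neighbours → 0 H
  atom 16: N, bond orders sum to 1 (valence 3) → 2 H
  atom 17: aromatic c, 3 neighbours → 0 H
  atom 18: O, bond orders sum to 1 (valence 2) → 1 H
  atom 19: aromatic c, 2 neighbours → 1 H
  atom 20: aromatic c, 2 neighbours → 1 H
  atom 21: aromatic c, 2 neighbours → 1 H
Totals → C:15, H:21, N:1, O:5.
In Hill order: C15H21NO5.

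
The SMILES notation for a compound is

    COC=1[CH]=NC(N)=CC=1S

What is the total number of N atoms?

2

Scan the SMILES for N atoms (remember two-letter symbols like Cl and Br are single atoms).
Nitrogen count: 2.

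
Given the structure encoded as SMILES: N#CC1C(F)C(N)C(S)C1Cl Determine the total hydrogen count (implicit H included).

Walk through each heavy atom and fill implicit hydrogens from standard valence (C 4, N 3, O 2, S 2, halogen 1):
  atom 1: N, bond orders sum to 3 (valence 3) → 0 H
  atom 2: C, bond orders sum to 4 (valence 4) → 0 H
  atom 3: C, bond orders sum to 3 (valence 4) → 1 H
  atom 4: C, bond orders sum to 3 (valence 4) → 1 H
  atom 5: F (halogen, monovalent) → 0 H
  atom 6: C, bond orders sum to 3 (valence 4) → 1 H
  atom 7: N, bond orders sum to 1 (valence 3) → 2 H
  atom 8: C, bond orders sum to 3 (valence 4) → 1 H
  atom 9: S, bond orders sum to 1 (valence 2) → 1 H
  atom 10: C, bond orders sum to 3 (valence 4) → 1 H
  atom 11: Cl (halogen, monovalent) → 0 H
Total hydrogens: 8.

8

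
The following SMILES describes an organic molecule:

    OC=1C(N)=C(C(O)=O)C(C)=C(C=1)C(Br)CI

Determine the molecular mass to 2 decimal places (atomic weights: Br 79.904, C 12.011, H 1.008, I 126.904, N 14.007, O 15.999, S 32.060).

First, the molecular formula is C10H11BrINO3 (counting implicit H from valence).
  Br: 1 × 79.904 = 79.904
  C: 10 × 12.011 = 120.110
  H: 11 × 1.008 = 11.088
  I: 1 × 126.904 = 126.904
  N: 1 × 14.007 = 14.007
  O: 3 × 15.999 = 47.997
Sum: 1×79.904 + 10×12.011 + 11×1.008 + 1×126.904 + 1×14.007 + 3×15.999 = 400.010 → 400.01 g/mol.

400.01 g/mol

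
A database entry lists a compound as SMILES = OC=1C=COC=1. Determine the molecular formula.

C4H4O2

Walk through each heavy atom and fill implicit hydrogens from standard valence (C 4, N 3, O 2, S 2, halogen 1):
  atom 1: O, bond orders sum to 1 (valence 2) → 1 H
  atom 2: C, bond orders sum to 4 (valence 4) → 0 H
  atom 3: C, bond orders sum to 3 (valence 4) → 1 H
  atom 4: C, bond orders sum to 3 (valence 4) → 1 H
  atom 5: O, bond orders sum to 2 (valence 2) → 0 H
  atom 6: C, bond orders sum to 3 (valence 4) → 1 H
Totals → C:4, H:4, O:2.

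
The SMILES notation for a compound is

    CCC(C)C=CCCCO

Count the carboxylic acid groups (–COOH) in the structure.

0

Scan the SMILES for the carboxylic acid motif — none present.
Groups that are present: 1 alkene, 1 hydroxyl.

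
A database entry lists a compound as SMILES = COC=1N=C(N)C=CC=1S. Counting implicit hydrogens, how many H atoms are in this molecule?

8

Walk through each heavy atom and fill implicit hydrogens from standard valence (C 4, N 3, O 2, S 2, halogen 1):
  atom 1: C, bond orders sum to 1 (valence 4) → 3 H
  atom 2: O, bond orders sum to 2 (valence 2) → 0 H
  atom 3: C, bond orders sum to 4 (valence 4) → 0 H
  atom 4: N, bond orders sum to 3 (valence 3) → 0 H
  atom 5: C, bond orders sum to 4 (valence 4) → 0 H
  atom 6: N, bond orders sum to 1 (valence 3) → 2 H
  atom 7: C, bond orders sum to 3 (valence 4) → 1 H
  atom 8: C, bond orders sum to 3 (valence 4) → 1 H
  atom 9: C, bond orders sum to 4 (valence 4) → 0 H
  atom 10: S, bond orders sum to 1 (valence 2) → 1 H
Total hydrogens: 8.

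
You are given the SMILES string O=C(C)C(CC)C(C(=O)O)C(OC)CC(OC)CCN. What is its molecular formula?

C14H27NO5

Walk through each heavy atom and fill implicit hydrogens from standard valence (C 4, N 3, O 2, S 2, halogen 1):
  atom 1: O, bond orders sum to 2 (valence 2) → 0 H
  atom 2: C, bond orders sum to 4 (valence 4) → 0 H
  atom 3: C, bond orders sum to 1 (valence 4) → 3 H
  atom 4: C, bond orders sum to 3 (valence 4) → 1 H
  atom 5: C, bond orders sum to 2 (valence 4) → 2 H
  atom 6: C, bond orders sum to 1 (valence 4) → 3 H
  atom 7: C, bond orders sum to 3 (valence 4) → 1 H
  atom 8: C, bond orders sum to 4 (valence 4) → 0 H
  atom 9: O, bond orders sum to 2 (valence 2) → 0 H
  atom 10: O, bond orders sum to 1 (valence 2) → 1 H
  atom 11: C, bond orders sum to 3 (valence 4) → 1 H
  atom 12: O, bond orders sum to 2 (valence 2) → 0 H
  atom 13: C, bond orders sum to 1 (valence 4) → 3 H
  atom 14: C, bond orders sum to 2 (valence 4) → 2 H
  atom 15: C, bond orders sum to 3 (valence 4) → 1 H
  atom 16: O, bond orders sum to 2 (valence 2) → 0 H
  atom 17: C, bond orders sum to 1 (valence 4) → 3 H
  atom 18: C, bond orders sum to 2 (valence 4) → 2 H
  atom 19: C, bond orders sum to 2 (valence 4) → 2 H
  atom 20: N, bond orders sum to 1 (valence 3) → 2 H
Totals → C:14, H:27, N:1, O:5.
In Hill order: C14H27NO5.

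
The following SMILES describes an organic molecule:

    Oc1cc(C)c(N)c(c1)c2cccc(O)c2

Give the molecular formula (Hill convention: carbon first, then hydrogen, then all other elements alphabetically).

C13H13NO2

Walk through each heavy atom and fill implicit hydrogens from standard valence (C 4, N 3, O 2, S 2, halogen 1); for lowercase aromatic atoms, an aromatic c carries 1 H when it has two neighbours and 0 H with three, and aromatic n carries 0 H:
  atom 1: O, bond orders sum to 1 (valence 2) → 1 H
  atom 2: aromatic c, 3 neighbours → 0 H
  atom 3: aromatic c, 2 neighbours → 1 H
  atom 4: aromatic c, 3 neighbours → 0 H
  atom 5: C, bond orders sum to 1 (valence 4) → 3 H
  atom 6: aromatic c, 3 neighbours → 0 H
  atom 7: N, bond orders sum to 1 (valence 3) → 2 H
  atom 8: aromatic c, 3 neighbours → 0 H
  atom 9: aromatic c, 2 neighbours → 1 H
  atom 10: aromatic c, 3 neighbours → 0 H
  atom 11: aromatic c, 2 neighbours → 1 H
  atom 12: aromatic c, 2 neighbours → 1 H
  atom 13: aromatic c, 2 neighbours → 1 H
  atom 14: aromatic c, 3 neighbours → 0 H
  atom 15: O, bond orders sum to 1 (valence 2) → 1 H
  atom 16: aromatic c, 2 neighbours → 1 H
Totals → C:13, H:13, N:1, O:2.
In Hill order: C13H13NO2.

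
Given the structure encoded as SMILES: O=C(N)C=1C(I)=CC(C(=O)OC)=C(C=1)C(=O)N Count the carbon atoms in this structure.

10

Count every carbon token in the SMILES (each C, including those in ring-closure positions and inside branches).
Carbon count: 10.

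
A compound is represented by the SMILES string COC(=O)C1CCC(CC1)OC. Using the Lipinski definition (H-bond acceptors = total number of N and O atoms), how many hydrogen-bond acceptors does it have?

N atoms: 0; O atoms: 3.
Lipinski HBA = 0 + 3 = 3.

3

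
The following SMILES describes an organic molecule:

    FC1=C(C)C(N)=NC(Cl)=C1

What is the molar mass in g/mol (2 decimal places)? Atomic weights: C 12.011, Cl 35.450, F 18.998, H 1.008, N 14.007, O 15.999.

First, the molecular formula is C6H6ClFN2 (counting implicit H from valence).
  C: 6 × 12.011 = 72.066
  Cl: 1 × 35.450 = 35.450
  F: 1 × 18.998 = 18.998
  H: 6 × 1.008 = 6.048
  N: 2 × 14.007 = 28.014
Sum: 6×12.011 + 1×35.450 + 1×18.998 + 6×1.008 + 2×14.007 = 160.576 → 160.58 g/mol.

160.58 g/mol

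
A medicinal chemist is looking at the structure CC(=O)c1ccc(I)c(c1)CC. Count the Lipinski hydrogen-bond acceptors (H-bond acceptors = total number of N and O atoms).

1

N atoms: 0; O atoms: 1.
Lipinski HBA = 0 + 1 = 1.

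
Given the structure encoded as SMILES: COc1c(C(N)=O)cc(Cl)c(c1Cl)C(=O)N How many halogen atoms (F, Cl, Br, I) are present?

Halogen atoms appear at heavy-atom positions 10, 13 (2×Cl).
Other groups present: 2 amide, 1 ether.
Halogen count: 2.

2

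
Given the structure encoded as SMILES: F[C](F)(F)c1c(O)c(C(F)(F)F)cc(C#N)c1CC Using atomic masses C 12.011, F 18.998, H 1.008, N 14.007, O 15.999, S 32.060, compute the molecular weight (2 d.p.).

First, the molecular formula is C11H7F6NO (counting implicit H from valence).
  C: 11 × 12.011 = 132.121
  F: 6 × 18.998 = 113.988
  H: 7 × 1.008 = 7.056
  N: 1 × 14.007 = 14.007
  O: 1 × 15.999 = 15.999
Sum: 11×12.011 + 6×18.998 + 7×1.008 + 1×14.007 + 1×15.999 = 283.171 → 283.17 g/mol.

283.17 g/mol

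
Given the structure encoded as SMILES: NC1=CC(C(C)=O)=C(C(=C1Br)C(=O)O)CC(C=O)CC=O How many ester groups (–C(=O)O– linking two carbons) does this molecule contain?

Scan the SMILES for the ester motif — none present.
Groups that are present: 2 aldehyde, 1 carboxylic acid, 1 ketone, 1 primary amine.

0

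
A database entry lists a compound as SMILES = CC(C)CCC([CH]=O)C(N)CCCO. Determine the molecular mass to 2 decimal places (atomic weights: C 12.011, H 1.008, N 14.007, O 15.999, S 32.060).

First, the molecular formula is C11H23NO2 (counting implicit H from valence).
  C: 11 × 12.011 = 132.121
  H: 23 × 1.008 = 23.184
  N: 1 × 14.007 = 14.007
  O: 2 × 15.999 = 31.998
Sum: 11×12.011 + 23×1.008 + 1×14.007 + 2×15.999 = 201.310 → 201.31 g/mol.

201.31 g/mol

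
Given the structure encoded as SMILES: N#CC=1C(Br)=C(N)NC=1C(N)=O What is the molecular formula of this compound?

Walk through each heavy atom and fill implicit hydrogens from standard valence (C 4, N 3, O 2, S 2, halogen 1):
  atom 1: N, bond orders sum to 3 (valence 3) → 0 H
  atom 2: C, bond orders sum to 4 (valence 4) → 0 H
  atom 3: C, bond orders sum to 4 (valence 4) → 0 H
  atom 4: C, bond orders sum to 4 (valence 4) → 0 H
  atom 5: Br (halogen, monovalent) → 0 H
  atom 6: C, bond orders sum to 4 (valence 4) → 0 H
  atom 7: N, bond orders sum to 1 (valence 3) → 2 H
  atom 8: N, bond orders sum to 2 (valence 3) → 1 H
  atom 9: C, bond orders sum to 4 (valence 4) → 0 H
  atom 10: C, bond orders sum to 4 (valence 4) → 0 H
  atom 11: N, bond orders sum to 1 (valence 3) → 2 H
  atom 12: O, bond orders sum to 2 (valence 2) → 0 H
Totals → C:6, H:5, Br:1, N:4, O:1.
In Hill order: C6H5BrN4O.

C6H5BrN4O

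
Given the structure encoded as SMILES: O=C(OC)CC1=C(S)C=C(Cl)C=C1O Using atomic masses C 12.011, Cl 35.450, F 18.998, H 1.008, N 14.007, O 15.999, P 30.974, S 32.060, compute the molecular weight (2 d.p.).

232.68 g/mol

First, the molecular formula is C9H9ClO3S (counting implicit H from valence).
  C: 9 × 12.011 = 108.099
  Cl: 1 × 35.450 = 35.450
  H: 9 × 1.008 = 9.072
  O: 3 × 15.999 = 47.997
  S: 1 × 32.060 = 32.060
Sum: 9×12.011 + 1×35.450 + 9×1.008 + 3×15.999 + 1×32.060 = 232.678 → 232.68 g/mol.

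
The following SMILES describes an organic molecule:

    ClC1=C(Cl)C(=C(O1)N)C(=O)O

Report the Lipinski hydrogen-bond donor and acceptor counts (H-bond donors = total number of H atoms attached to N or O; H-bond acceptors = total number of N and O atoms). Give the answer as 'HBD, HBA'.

3, 4

Donors: find every N or O and count the H atoms it carries.
  atom 7 (O): bond orders sum to 2 → 0 H
  atom 8 (N): bond orders sum to 1 → 2 H
  atom 10 (O): bond orders sum to 2 → 0 H
  atom 11 (O): bond orders sum to 1 → 1 H
Lipinski HBD = 3.
Acceptors: N atoms = 1, O atoms = 3 → HBA = 4.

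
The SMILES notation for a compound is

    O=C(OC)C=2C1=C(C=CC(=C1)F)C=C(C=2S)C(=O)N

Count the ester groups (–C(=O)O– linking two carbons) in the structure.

1

The ester motif appears at heavy-atom position 2 in the SMILES.
Other groups present: 1 amide, 1 thiol.
Ester count: 1.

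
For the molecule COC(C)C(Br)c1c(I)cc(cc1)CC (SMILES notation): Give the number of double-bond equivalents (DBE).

Molecular formula: C12H16BrIO.
DoU = (2C + 2 + N − H − X) / 2, where X is the halogen count and O/S are ignored.
    = (2·12 + 2 + 0 − 16 − 2) / 2 = 8 / 2 = 4.

4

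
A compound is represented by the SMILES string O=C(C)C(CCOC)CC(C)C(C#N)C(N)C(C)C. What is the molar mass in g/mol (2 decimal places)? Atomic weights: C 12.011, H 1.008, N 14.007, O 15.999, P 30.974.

268.40 g/mol

First, the molecular formula is C15H28N2O2 (counting implicit H from valence).
  C: 15 × 12.011 = 180.165
  H: 28 × 1.008 = 28.224
  N: 2 × 14.007 = 28.014
  O: 2 × 15.999 = 31.998
Sum: 15×12.011 + 28×1.008 + 2×14.007 + 2×15.999 = 268.401 → 268.40 g/mol.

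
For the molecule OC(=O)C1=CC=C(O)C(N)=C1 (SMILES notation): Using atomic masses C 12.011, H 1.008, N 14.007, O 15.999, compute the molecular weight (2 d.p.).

153.14 g/mol

First, the molecular formula is C7H7NO3 (counting implicit H from valence).
  C: 7 × 12.011 = 84.077
  H: 7 × 1.008 = 7.056
  N: 1 × 14.007 = 14.007
  O: 3 × 15.999 = 47.997
Sum: 7×12.011 + 7×1.008 + 1×14.007 + 3×15.999 = 153.137 → 153.14 g/mol.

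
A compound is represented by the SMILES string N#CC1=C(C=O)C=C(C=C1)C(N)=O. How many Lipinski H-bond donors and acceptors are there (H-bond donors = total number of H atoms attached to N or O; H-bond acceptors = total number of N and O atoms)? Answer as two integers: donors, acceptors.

2, 4

Donors: find every N or O and count the H atoms it carries.
  atom 1 (N): bond orders sum to 3 → 0 H
  atom 6 (O): bond orders sum to 2 → 0 H
  atom 12 (N): bond orders sum to 1 → 2 H
  atom 13 (O): bond orders sum to 2 → 0 H
Lipinski HBD = 2.
Acceptors: N atoms = 2, O atoms = 2 → HBA = 4.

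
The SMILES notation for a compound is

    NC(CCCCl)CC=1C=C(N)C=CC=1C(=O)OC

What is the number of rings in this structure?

1

In SMILES, each pair of matching ring-closure digits denotes one ring-closing bond; the number of such bonds equals the number of independent rings.
Ring-closure bonds here: 1.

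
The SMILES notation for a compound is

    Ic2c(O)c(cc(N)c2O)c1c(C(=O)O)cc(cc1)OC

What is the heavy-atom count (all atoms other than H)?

Every atom symbol written in the SMILES (organic subset) is one heavy atom; implicit H are not written.
Heavy atoms by element → C:14, I:1, N:1, O:5.
Total: 21.

21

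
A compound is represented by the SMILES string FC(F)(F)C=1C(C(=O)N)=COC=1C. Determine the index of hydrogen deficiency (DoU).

4

Degree of unsaturation = (number of rings) + (number of π bonds).
Ring closures in the SMILES: 1.
π bonds: 3 double bonds (each 1 DoU) → 3 DoU from unsaturation.
Total DoU = 1 + 3 = 4.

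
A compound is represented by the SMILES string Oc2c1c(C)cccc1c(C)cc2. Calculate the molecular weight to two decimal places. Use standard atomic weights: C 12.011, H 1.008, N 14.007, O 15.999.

First, the molecular formula is C12H12O (counting implicit H from valence).
  C: 12 × 12.011 = 144.132
  H: 12 × 1.008 = 12.096
  O: 1 × 15.999 = 15.999
Sum: 12×12.011 + 12×1.008 + 1×15.999 = 172.227 → 172.23 g/mol.

172.23 g/mol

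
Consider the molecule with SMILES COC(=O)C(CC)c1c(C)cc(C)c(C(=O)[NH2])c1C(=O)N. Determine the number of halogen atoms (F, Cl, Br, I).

Scan the SMILES for the halogen motif — none present.
Groups that are present: 2 amide, 1 ester.

0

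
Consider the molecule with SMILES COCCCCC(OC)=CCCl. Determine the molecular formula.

Walk through each heavy atom and fill implicit hydrogens from standard valence (C 4, N 3, O 2, S 2, halogen 1):
  atom 1: C, bond orders sum to 1 (valence 4) → 3 H
  atom 2: O, bond orders sum to 2 (valence 2) → 0 H
  atom 3: C, bond orders sum to 2 (valence 4) → 2 H
  atom 4: C, bond orders sum to 2 (valence 4) → 2 H
  atom 5: C, bond orders sum to 2 (valence 4) → 2 H
  atom 6: C, bond orders sum to 2 (valence 4) → 2 H
  atom 7: C, bond orders sum to 4 (valence 4) → 0 H
  atom 8: O, bond orders sum to 2 (valence 2) → 0 H
  atom 9: C, bond orders sum to 1 (valence 4) → 3 H
  atom 10: C, bond orders sum to 3 (valence 4) → 1 H
  atom 11: C, bond orders sum to 2 (valence 4) → 2 H
  atom 12: Cl (halogen, monovalent) → 0 H
Totals → C:9, H:17, Cl:1, O:2.

C9H17ClO2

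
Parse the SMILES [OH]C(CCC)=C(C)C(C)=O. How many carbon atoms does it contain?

Count every carbon token in the SMILES (each C, including those in ring-closure positions and inside branches).
Carbon count: 8.

8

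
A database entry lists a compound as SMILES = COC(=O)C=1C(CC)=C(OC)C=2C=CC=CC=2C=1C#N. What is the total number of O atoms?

3

Scan the SMILES for O atoms (remember two-letter symbols like Cl and Br are single atoms).
Oxygen count: 3.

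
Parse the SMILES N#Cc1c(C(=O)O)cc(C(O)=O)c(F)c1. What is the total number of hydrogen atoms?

Walk through each heavy atom and fill implicit hydrogens from standard valence (C 4, N 3, O 2, S 2, halogen 1); for lowercase aromatic atoms, an aromatic c carries 1 H when it has two neighbours and 0 H with three, and aromatic n carries 0 H:
  atom 1: N, bond orders sum to 3 (valence 3) → 0 H
  atom 2: C, bond orders sum to 4 (valence 4) → 0 H
  atom 3: aromatic c, 3 neighbours → 0 H
  atom 4: aromatic c, 3 neighbours → 0 H
  atom 5: C, bond orders sum to 4 (valence 4) → 0 H
  atom 6: O, bond orders sum to 2 (valence 2) → 0 H
  atom 7: O, bond orders sum to 1 (valence 2) → 1 H
  atom 8: aromatic c, 2 neighbours → 1 H
  atom 9: aromatic c, 3 neighbours → 0 H
  atom 10: C, bond orders sum to 4 (valence 4) → 0 H
  atom 11: O, bond orders sum to 1 (valence 2) → 1 H
  atom 12: O, bond orders sum to 2 (valence 2) → 0 H
  atom 13: aromatic c, 3 neighbours → 0 H
  atom 14: F (halogen, monovalent) → 0 H
  atom 15: aromatic c, 2 neighbours → 1 H
Total hydrogens: 4.

4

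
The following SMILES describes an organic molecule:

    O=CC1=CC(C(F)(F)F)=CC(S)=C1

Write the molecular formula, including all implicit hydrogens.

Walk through each heavy atom and fill implicit hydrogens from standard valence (C 4, N 3, O 2, S 2, halogen 1):
  atom 1: O, bond orders sum to 2 (valence 2) → 0 H
  atom 2: C, bond orders sum to 3 (valence 4) → 1 H
  atom 3: C, bond orders sum to 4 (valence 4) → 0 H
  atom 4: C, bond orders sum to 3 (valence 4) → 1 H
  atom 5: C, bond orders sum to 4 (valence 4) → 0 H
  atom 6: C, bond orders sum to 4 (valence 4) → 0 H
  atom 7: F (halogen, monovalent) → 0 H
  atom 8: F (halogen, monovalent) → 0 H
  atom 9: F (halogen, monovalent) → 0 H
  atom 10: C, bond orders sum to 3 (valence 4) → 1 H
  atom 11: C, bond orders sum to 4 (valence 4) → 0 H
  atom 12: S, bond orders sum to 1 (valence 2) → 1 H
  atom 13: C, bond orders sum to 3 (valence 4) → 1 H
Totals → C:8, H:5, F:3, O:1, S:1.
In Hill order: C8H5F3OS.

C8H5F3OS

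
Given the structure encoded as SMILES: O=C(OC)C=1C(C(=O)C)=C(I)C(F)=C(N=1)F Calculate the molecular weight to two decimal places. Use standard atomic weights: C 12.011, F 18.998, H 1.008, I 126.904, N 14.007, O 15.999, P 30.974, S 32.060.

First, the molecular formula is C9H6F2INO3 (counting implicit H from valence).
  C: 9 × 12.011 = 108.099
  F: 2 × 18.998 = 37.996
  H: 6 × 1.008 = 6.048
  I: 1 × 126.904 = 126.904
  N: 1 × 14.007 = 14.007
  O: 3 × 15.999 = 47.997
Sum: 9×12.011 + 2×18.998 + 6×1.008 + 1×126.904 + 1×14.007 + 3×15.999 = 341.051 → 341.05 g/mol.

341.05 g/mol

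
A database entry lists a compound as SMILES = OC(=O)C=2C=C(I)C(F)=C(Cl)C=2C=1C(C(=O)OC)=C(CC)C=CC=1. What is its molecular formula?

C17H13ClFIO4

Walk through each heavy atom and fill implicit hydrogens from standard valence (C 4, N 3, O 2, S 2, halogen 1):
  atom 1: O, bond orders sum to 1 (valence 2) → 1 H
  atom 2: C, bond orders sum to 4 (valence 4) → 0 H
  atom 3: O, bond orders sum to 2 (valence 2) → 0 H
  atom 4: C, bond orders sum to 4 (valence 4) → 0 H
  atom 5: C, bond orders sum to 3 (valence 4) → 1 H
  atom 6: C, bond orders sum to 4 (valence 4) → 0 H
  atom 7: I (halogen, monovalent) → 0 H
  atom 8: C, bond orders sum to 4 (valence 4) → 0 H
  atom 9: F (halogen, monovalent) → 0 H
  atom 10: C, bond orders sum to 4 (valence 4) → 0 H
  atom 11: Cl (halogen, monovalent) → 0 H
  atom 12: C, bond orders sum to 4 (valence 4) → 0 H
  atom 13: C, bond orders sum to 4 (valence 4) → 0 H
  atom 14: C, bond orders sum to 4 (valence 4) → 0 H
  atom 15: C, bond orders sum to 4 (valence 4) → 0 H
  atom 16: O, bond orders sum to 2 (valence 2) → 0 H
  atom 17: O, bond orders sum to 2 (valence 2) → 0 H
  atom 18: C, bond orders sum to 1 (valence 4) → 3 H
  atom 19: C, bond orders sum to 4 (valence 4) → 0 H
  atom 20: C, bond orders sum to 2 (valence 4) → 2 H
  atom 21: C, bond orders sum to 1 (valence 4) → 3 H
  atom 22: C, bond orders sum to 3 (valence 4) → 1 H
  atom 23: C, bond orders sum to 3 (valence 4) → 1 H
  atom 24: C, bond orders sum to 3 (valence 4) → 1 H
Totals → C:17, H:13, Cl:1, F:1, I:1, O:4.
In Hill order: C17H13ClFIO4.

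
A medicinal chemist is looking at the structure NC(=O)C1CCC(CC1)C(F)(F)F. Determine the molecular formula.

Walk through each heavy atom and fill implicit hydrogens from standard valence (C 4, N 3, O 2, S 2, halogen 1):
  atom 1: N, bond orders sum to 1 (valence 3) → 2 H
  atom 2: C, bond orders sum to 4 (valence 4) → 0 H
  atom 3: O, bond orders sum to 2 (valence 2) → 0 H
  atom 4: C, bond orders sum to 3 (valence 4) → 1 H
  atom 5: C, bond orders sum to 2 (valence 4) → 2 H
  atom 6: C, bond orders sum to 2 (valence 4) → 2 H
  atom 7: C, bond orders sum to 3 (valence 4) → 1 H
  atom 8: C, bond orders sum to 2 (valence 4) → 2 H
  atom 9: C, bond orders sum to 2 (valence 4) → 2 H
  atom 10: C, bond orders sum to 4 (valence 4) → 0 H
  atom 11: F (halogen, monovalent) → 0 H
  atom 12: F (halogen, monovalent) → 0 H
  atom 13: F (halogen, monovalent) → 0 H
Totals → C:8, H:12, F:3, N:1, O:1.
In Hill order: C8H12F3NO.

C8H12F3NO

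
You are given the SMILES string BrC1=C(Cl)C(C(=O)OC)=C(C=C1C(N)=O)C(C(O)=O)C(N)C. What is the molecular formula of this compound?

Walk through each heavy atom and fill implicit hydrogens from standard valence (C 4, N 3, O 2, S 2, halogen 1):
  atom 1: Br (halogen, monovalent) → 0 H
  atom 2: C, bond orders sum to 4 (valence 4) → 0 H
  atom 3: C, bond orders sum to 4 (valence 4) → 0 H
  atom 4: Cl (halogen, monovalent) → 0 H
  atom 5: C, bond orders sum to 4 (valence 4) → 0 H
  atom 6: C, bond orders sum to 4 (valence 4) → 0 H
  atom 7: O, bond orders sum to 2 (valence 2) → 0 H
  atom 8: O, bond orders sum to 2 (valence 2) → 0 H
  atom 9: C, bond orders sum to 1 (valence 4) → 3 H
  atom 10: C, bond orders sum to 4 (valence 4) → 0 H
  atom 11: C, bond orders sum to 3 (valence 4) → 1 H
  atom 12: C, bond orders sum to 4 (valence 4) → 0 H
  atom 13: C, bond orders sum to 4 (valence 4) → 0 H
  atom 14: N, bond orders sum to 1 (valence 3) → 2 H
  atom 15: O, bond orders sum to 2 (valence 2) → 0 H
  atom 16: C, bond orders sum to 3 (valence 4) → 1 H
  atom 17: C, bond orders sum to 4 (valence 4) → 0 H
  atom 18: O, bond orders sum to 1 (valence 2) → 1 H
  atom 19: O, bond orders sum to 2 (valence 2) → 0 H
  atom 20: C, bond orders sum to 3 (valence 4) → 1 H
  atom 21: N, bond orders sum to 1 (valence 3) → 2 H
  atom 22: C, bond orders sum to 1 (valence 4) → 3 H
Totals → C:13, H:14, Br:1, Cl:1, N:2, O:5.

C13H14BrClN2O5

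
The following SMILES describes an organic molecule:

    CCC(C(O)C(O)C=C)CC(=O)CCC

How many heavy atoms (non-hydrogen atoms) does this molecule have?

Every atom symbol written in the SMILES (organic subset) is one heavy atom; implicit H are not written.
Heavy atoms by element → C:12, O:3.
Total: 15.

15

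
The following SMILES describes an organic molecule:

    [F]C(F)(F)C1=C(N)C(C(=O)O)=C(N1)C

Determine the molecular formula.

Walk through each heavy atom and fill implicit hydrogens from standard valence (C 4, N 3, O 2, S 2, halogen 1):
  atom 1: F with explicit H count 0
  atom 2: C, bond orders sum to 4 (valence 4) → 0 H
  atom 3: F (halogen, monovalent) → 0 H
  atom 4: F (halogen, monovalent) → 0 H
  atom 5: C, bond orders sum to 4 (valence 4) → 0 H
  atom 6: C, bond orders sum to 4 (valence 4) → 0 H
  atom 7: N, bond orders sum to 1 (valence 3) → 2 H
  atom 8: C, bond orders sum to 4 (valence 4) → 0 H
  atom 9: C, bond orders sum to 4 (valence 4) → 0 H
  atom 10: O, bond orders sum to 2 (valence 2) → 0 H
  atom 11: O, bond orders sum to 1 (valence 2) → 1 H
  atom 12: C, bond orders sum to 4 (valence 4) → 0 H
  atom 13: N, bond orders sum to 2 (valence 3) → 1 H
  atom 14: C, bond orders sum to 1 (valence 4) → 3 H
Totals → C:7, H:7, F:3, N:2, O:2.
In Hill order: C7H7F3N2O2.

C7H7F3N2O2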